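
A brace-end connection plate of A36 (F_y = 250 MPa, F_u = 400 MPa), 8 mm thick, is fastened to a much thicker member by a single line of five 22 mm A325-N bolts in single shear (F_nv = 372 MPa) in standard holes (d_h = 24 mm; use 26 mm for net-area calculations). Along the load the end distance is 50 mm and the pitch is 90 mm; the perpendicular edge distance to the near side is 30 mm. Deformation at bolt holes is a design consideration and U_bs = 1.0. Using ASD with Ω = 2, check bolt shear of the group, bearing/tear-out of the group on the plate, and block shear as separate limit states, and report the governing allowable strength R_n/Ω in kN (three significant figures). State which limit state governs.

273 kN (block shear governs)

Bolt shear: A_b = π·22²/4 = 380.1 mm²; R_n = 372 × 380.1 × 5 × 1 / 1000 = 707 kN → 707 / 2 = 354 kN.
Bearing: edge l_c = 38, r_n = 145.9 kN; interior l_c = 66, r_n = 169 kN; R_n = 145.9 + 4·169 = 821.8 kN → 411 kN.
Block shear: A_gv = 3280, A_nv = 2344, A_nt = 136 mm²; R_n = min(0.6F_uA_nv, 0.6F_yA_gv) + U_bs·F_u·A_nt = 546.4 kN → 273 kN.
Block shear governs: 273 kN.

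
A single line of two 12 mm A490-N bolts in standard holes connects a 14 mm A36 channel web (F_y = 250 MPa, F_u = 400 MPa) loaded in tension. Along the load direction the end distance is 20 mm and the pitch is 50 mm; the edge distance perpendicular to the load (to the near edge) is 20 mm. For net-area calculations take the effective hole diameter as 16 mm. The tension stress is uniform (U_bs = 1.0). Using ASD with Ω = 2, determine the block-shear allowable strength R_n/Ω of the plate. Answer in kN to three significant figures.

Shear plane L_v = 20 + 1·50 = 70 mm; A_gv = 70 × 14 = 980 mm².
A_nv = (70 − 1.5·16) × 14 = 644 mm².
A_nt = (20 − 0.5·16) × 14 = 168 mm².
0.6 F_u A_nv = 154.6 kN; 0.6 F_y A_gv = 147 kN → shear yielding governs the shear term.
R_n = 147 + 1.0 × 400 × 168 / 1000 = 214.2 kN.
Allowable strength R_n/Ω = 214.2 / 2 = 107 kN.

107 kN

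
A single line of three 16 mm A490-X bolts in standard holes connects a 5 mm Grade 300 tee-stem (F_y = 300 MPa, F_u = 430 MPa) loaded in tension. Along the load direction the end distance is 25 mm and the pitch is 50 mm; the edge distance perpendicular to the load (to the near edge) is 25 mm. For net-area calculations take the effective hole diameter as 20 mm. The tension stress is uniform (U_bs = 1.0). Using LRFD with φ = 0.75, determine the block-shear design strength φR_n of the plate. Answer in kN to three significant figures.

96.8 kN

Shear plane L_v = 25 + 2·50 = 125 mm; A_gv = 125 × 5 = 625 mm².
A_nv = (125 − 2.5·20) × 5 = 375 mm².
A_nt = (25 − 0.5·20) × 5 = 75 mm².
0.6 F_u A_nv = 96.75 kN; 0.6 F_y A_gv = 112.5 kN → shear rupture governs the shear term.
R_n = 96.75 + 1.0 × 430 × 75 / 1000 = 129 kN.
Design strength φR_n = 0.75 × 129 = 96.8 kN.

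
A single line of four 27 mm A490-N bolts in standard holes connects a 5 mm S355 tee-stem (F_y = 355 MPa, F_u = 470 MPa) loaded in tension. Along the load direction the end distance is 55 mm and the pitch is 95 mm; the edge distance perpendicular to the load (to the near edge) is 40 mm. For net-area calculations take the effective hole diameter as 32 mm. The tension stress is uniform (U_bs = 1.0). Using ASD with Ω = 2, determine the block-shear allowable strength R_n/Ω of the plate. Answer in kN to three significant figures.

189 kN

Shear plane L_v = 55 + 3·95 = 340 mm; A_gv = 340 × 5 = 1700 mm².
A_nv = (340 − 3.5·32) × 5 = 1140 mm².
A_nt = (40 − 0.5·32) × 5 = 120 mm².
0.6 F_u A_nv = 321.5 kN; 0.6 F_y A_gv = 362.1 kN → shear rupture governs the shear term.
R_n = 321.5 + 1.0 × 470 × 120 / 1000 = 377.9 kN.
Allowable strength R_n/Ω = 377.9 / 2 = 189 kN.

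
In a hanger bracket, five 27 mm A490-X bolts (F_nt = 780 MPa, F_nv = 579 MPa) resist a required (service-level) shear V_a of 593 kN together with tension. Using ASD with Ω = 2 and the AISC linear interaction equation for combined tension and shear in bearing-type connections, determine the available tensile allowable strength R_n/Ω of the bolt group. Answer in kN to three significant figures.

A_b = π·27²/4 = 572.6 mm²; f_rv = 593 × 1000 / (5 × 572.6) = 207.1 MPa.
F'_nt = 1.3 F_nt − (Ω F_nt / F_nv) f_rv = 1.3·780 − (2·780/579)·207.1 = 455.9 MPa, capped at F_nt → F'_nt = 455.9 MPa.
R_n = F'_nt · A_b · n = 455.9 × 572.6 × 5 / 1000 = 1305 kN.
Allowable strength R_n/Ω = 1305 / 2 = 653 kN.

653 kN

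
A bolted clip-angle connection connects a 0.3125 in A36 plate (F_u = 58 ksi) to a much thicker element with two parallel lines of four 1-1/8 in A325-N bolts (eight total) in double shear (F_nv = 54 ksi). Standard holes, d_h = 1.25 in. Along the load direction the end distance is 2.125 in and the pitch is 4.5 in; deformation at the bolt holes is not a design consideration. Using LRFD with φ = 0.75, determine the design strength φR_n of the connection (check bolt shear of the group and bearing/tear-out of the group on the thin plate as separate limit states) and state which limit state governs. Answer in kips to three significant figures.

336 kips (bearing governs)

Bolt shear: A_b = π·1.125²/4 = 0.994 in²; R_n = 54 × 0.994 × 8 × 2 = 858.8 kips → 0.75 × 858.8 = 644 kips.
Bearing (1.5 l_c t F_u ≤ 3.0 d t F_u): upper limit = 3.0·1.125·0.3125·58 = 61.17 kips.
  Edge l_c = 2.125 − 1.25/2 = 1.5 → r_n = 40.78 kips; interior l_c = 4.5 − 1.25 = 3.25 → r_n = 61.17 kips.
  R_n,bearing = 2·40.78 + 6·61.17 = 448.6 kips → 0.75 × 448.6 = 336 kips.
Bearing governs: 336 kips.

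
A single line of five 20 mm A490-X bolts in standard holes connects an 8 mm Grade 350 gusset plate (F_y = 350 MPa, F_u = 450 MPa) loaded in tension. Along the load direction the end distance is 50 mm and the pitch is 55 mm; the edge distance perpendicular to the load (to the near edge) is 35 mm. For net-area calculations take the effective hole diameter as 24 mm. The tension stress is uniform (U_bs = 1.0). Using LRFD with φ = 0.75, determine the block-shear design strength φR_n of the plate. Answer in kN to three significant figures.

325 kN

Shear plane L_v = 50 + 4·55 = 270 mm; A_gv = 270 × 8 = 2160 mm².
A_nv = (270 − 4.5·24) × 8 = 1296 mm².
A_nt = (35 − 0.5·24) × 8 = 184 mm².
0.6 F_u A_nv = 349.9 kN; 0.6 F_y A_gv = 453.6 kN → shear rupture governs the shear term.
R_n = 349.9 + 1.0 × 450 × 184 / 1000 = 432.7 kN.
Design strength φR_n = 0.75 × 432.7 = 325 kN.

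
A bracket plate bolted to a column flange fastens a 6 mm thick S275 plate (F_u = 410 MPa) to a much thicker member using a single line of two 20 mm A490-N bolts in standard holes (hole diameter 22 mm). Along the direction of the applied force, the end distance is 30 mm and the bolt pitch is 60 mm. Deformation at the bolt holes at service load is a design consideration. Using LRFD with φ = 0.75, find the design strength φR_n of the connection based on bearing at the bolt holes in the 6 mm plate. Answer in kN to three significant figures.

Per bolt r_n = 1.2 l_c t F_u ≤ 2.4 d t F_u; upper limit = 2.4 × 20 × 6 × 410 / 1000 = 118.1 kN.
Edge bolt: l_c = 30 − 22/2 = 19 mm → 1.2 × 19 × 6 × 410 / 1000 = 56.09 → r_n = 56.09 kN.
Interior bolts: l_c = 60 − 22 = 38 mm → 1.2 × 38 × 6 × 410 / 1000 = 112.2 → r_n = 112.2 kN.
R_n = 1 × 56.09 + 1 × 112.2 = 168.3 kN.
Design strength φR_n = 0.75 × 168.3 = 126 kN.

126 kN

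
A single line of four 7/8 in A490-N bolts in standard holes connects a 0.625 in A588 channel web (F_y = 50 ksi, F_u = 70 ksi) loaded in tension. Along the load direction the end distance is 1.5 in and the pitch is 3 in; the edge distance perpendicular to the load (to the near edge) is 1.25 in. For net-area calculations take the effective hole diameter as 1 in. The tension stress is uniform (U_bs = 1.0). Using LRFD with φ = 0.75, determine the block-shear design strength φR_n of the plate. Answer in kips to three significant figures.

162 kips

Shear plane L_v = 1.5 + 3·3 = 10.5 in; A_gv = 10.5 × 0.625 = 6.562 in².
A_nv = (10.5 − 3.5·1) × 0.625 = 4.375 in².
A_nt = (1.25 − 0.5·1) × 0.625 = 0.4688 in².
0.6 F_u A_nv = 183.8 kips; 0.6 F_y A_gv = 196.9 kips → shear rupture governs the shear term.
R_n = 183.8 + 1.0 × 70 × 0.4688 = 216.6 kips.
Design strength φR_n = 0.75 × 216.6 = 162 kips.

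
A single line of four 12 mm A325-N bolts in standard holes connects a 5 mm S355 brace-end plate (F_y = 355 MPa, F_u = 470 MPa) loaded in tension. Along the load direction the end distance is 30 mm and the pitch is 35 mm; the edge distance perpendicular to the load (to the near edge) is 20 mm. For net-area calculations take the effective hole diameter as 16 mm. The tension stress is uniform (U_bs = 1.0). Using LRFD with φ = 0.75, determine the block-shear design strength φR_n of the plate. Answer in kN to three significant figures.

105 kN

Shear plane L_v = 30 + 3·35 = 135 mm; A_gv = 135 × 5 = 675 mm².
A_nv = (135 − 3.5·16) × 5 = 395 mm².
A_nt = (20 − 0.5·16) × 5 = 60 mm².
0.6 F_u A_nv = 111.4 kN; 0.6 F_y A_gv = 143.8 kN → shear rupture governs the shear term.
R_n = 111.4 + 1.0 × 470 × 60 / 1000 = 139.6 kN.
Design strength φR_n = 0.75 × 139.6 = 105 kN.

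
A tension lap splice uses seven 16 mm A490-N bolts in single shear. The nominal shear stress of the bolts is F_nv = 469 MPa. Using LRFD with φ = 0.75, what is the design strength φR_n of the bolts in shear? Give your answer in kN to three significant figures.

495 kN

A_b = π × 16² / 4 = 201.1 mm².
R_n = F_nv · A_b · n · n_s = 469 × 201.1 × 7 × 1 / 1000 = 660.1 kN.
Design strength φR_n = 0.75 × 660.1 = 495 kN.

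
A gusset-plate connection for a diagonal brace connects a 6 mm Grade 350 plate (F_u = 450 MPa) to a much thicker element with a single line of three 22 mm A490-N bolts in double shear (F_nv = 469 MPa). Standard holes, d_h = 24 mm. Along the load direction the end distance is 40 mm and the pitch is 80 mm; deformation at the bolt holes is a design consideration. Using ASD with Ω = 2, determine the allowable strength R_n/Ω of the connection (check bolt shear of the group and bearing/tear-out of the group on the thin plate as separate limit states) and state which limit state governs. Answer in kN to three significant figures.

188 kN (bearing governs)

Bolt shear: A_b = π·22²/4 = 380.1 mm²; R_n = 469 × 380.1 × 3 × 2 / 1000 = 1070 kN → 1070 / 2 = 535 kN.
Bearing (1.2 l_c t F_u ≤ 2.4 d t F_u): upper limit = 2.4·22·6·450 / 1000 = 142.6 kN.
  Edge l_c = 40 − 24/2 = 28 → r_n = 90.72 kN; interior l_c = 80 − 24 = 56 → r_n = 142.6 kN.
  R_n,bearing = 1·90.72 + 2·142.6 = 375.8 kN → 375.8 / 2 = 188 kN.
Bearing governs: 188 kN.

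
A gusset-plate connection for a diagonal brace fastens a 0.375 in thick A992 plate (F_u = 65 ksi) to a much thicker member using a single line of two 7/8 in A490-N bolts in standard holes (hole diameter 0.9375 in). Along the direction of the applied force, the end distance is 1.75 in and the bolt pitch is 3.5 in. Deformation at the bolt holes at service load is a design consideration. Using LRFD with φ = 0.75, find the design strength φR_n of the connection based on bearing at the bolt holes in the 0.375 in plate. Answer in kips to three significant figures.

66.5 kips

Per bolt r_n = 1.2 l_c t F_u ≤ 2.4 d t F_u; upper limit = 2.4 × 0.875 × 0.375 × 65 = 51.19 kips.
Edge bolt: l_c = 1.75 − 0.9375/2 = 1.281 in → 1.2 × 1.281 × 0.375 × 65 = 37.48 → r_n = 37.48 kips.
Interior bolts: l_c = 3.5 − 0.9375 = 2.562 in → 1.2 × 2.562 × 0.375 × 65 = 74.95 → r_n = 51.19 kips.
R_n = 1 × 37.48 + 1 × 51.19 = 88.66 kips.
Design strength φR_n = 0.75 × 88.66 = 66.5 kips.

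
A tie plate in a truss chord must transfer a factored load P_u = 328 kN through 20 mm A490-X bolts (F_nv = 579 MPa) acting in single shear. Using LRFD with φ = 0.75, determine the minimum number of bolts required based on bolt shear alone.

A_b = π·20²/4 = 314.2 mm².
Per-bolt design strength φR_n = 0.75 × 579 × 314.2 × 1 / 1000 = 136.4 kN.
n ≥ 328 / 136.4 = 2.404 → use 3 bolts.

3 bolts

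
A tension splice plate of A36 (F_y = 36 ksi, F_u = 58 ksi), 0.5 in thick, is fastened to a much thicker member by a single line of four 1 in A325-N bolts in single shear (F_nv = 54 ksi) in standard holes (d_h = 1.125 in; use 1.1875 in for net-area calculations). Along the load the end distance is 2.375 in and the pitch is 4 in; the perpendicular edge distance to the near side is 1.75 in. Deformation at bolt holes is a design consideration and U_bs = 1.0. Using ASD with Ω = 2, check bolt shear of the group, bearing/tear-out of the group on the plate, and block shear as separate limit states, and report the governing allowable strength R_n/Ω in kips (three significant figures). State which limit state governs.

84.8 kips (bolt shear governs)

Bolt shear: A_b = π·1²/4 = 0.7854 in²; R_n = 54 × 0.7854 × 4 × 1 = 169.6 kips → 169.6 / 2 = 84.8 kips.
Bearing: edge l_c = 1.812, r_n = 63.07 kips; interior l_c = 2.875, r_n = 69.6 kips; R_n = 63.07 + 3·69.6 = 271.9 kips → 136 kips.
Block shear: A_gv = 7.188, A_nv = 5.109, A_nt = 0.5781 in²; R_n = min(0.6F_uA_nv, 0.6F_yA_gv) + U_bs·F_u·A_nt = 188.8 kips → 94.4 kips.
Bolt shear governs: 84.8 kips.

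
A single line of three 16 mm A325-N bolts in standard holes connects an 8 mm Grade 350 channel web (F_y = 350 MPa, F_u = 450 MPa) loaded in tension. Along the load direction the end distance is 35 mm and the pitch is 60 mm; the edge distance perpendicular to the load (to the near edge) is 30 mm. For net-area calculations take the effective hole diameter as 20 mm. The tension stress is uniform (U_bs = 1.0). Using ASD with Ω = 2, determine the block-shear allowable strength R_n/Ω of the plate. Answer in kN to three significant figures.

149 kN

Shear plane L_v = 35 + 2·60 = 155 mm; A_gv = 155 × 8 = 1240 mm².
A_nv = (155 − 2.5·20) × 8 = 840 mm².
A_nt = (30 − 0.5·20) × 8 = 160 mm².
0.6 F_u A_nv = 226.8 kN; 0.6 F_y A_gv = 260.4 kN → shear rupture governs the shear term.
R_n = 226.8 + 1.0 × 450 × 160 / 1000 = 298.8 kN.
Allowable strength R_n/Ω = 298.8 / 2 = 149 kN.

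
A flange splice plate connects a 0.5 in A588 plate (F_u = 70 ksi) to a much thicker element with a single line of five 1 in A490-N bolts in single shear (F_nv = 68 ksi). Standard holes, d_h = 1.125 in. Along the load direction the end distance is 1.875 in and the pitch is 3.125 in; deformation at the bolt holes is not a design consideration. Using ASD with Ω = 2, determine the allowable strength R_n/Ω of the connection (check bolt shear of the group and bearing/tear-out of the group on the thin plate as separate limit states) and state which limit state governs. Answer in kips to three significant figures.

134 kips (bolt shear governs)

Bolt shear: A_b = π·1²/4 = 0.7854 in²; R_n = 68 × 0.7854 × 5 × 1 = 267 kips → 267 / 2 = 134 kips.
Bearing (1.5 l_c t F_u ≤ 3.0 d t F_u): upper limit = 3.0·1·0.5·70 = 105 kips.
  Edge l_c = 1.875 − 1.125/2 = 1.312 → r_n = 68.91 kips; interior l_c = 3.125 − 1.125 = 2 → r_n = 105 kips.
  R_n,bearing = 1·68.91 + 4·105 = 488.9 kips → 488.9 / 2 = 244 kips.
Bolt shear governs: 134 kips.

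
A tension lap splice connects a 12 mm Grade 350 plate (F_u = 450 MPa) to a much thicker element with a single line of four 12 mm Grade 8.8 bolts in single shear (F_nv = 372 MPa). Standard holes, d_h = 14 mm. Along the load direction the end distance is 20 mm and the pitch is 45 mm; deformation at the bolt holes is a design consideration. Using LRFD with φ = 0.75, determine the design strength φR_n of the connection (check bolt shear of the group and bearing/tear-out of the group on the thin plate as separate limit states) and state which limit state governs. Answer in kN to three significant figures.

Bolt shear: A_b = π·12²/4 = 113.1 mm²; R_n = 372 × 113.1 × 4 × 1 / 1000 = 168.3 kN → 0.75 × 168.3 = 126 kN.
Bearing (1.2 l_c t F_u ≤ 2.4 d t F_u): upper limit = 2.4·12·12·450 / 1000 = 155.5 kN.
  Edge l_c = 20 − 14/2 = 13 → r_n = 84.24 kN; interior l_c = 45 − 14 = 31 → r_n = 155.5 kN.
  R_n,bearing = 1·84.24 + 3·155.5 = 550.8 kN → 0.75 × 550.8 = 413 kN.
Bolt shear governs: 126 kN.

126 kN (bolt shear governs)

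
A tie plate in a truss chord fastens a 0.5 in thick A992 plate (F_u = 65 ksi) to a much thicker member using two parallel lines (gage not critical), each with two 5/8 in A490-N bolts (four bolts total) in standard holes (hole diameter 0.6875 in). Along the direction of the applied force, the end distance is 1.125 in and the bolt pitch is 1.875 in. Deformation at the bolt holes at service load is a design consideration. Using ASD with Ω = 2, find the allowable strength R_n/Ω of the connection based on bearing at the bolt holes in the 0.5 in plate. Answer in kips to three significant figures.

76.8 kips

Per bolt r_n = 1.2 l_c t F_u ≤ 2.4 d t F_u; upper limit = 2.4 × 0.625 × 0.5 × 65 = 48.75 kips.
Edge bolt: l_c = 1.125 − 0.6875/2 = 0.7812 in → 1.2 × 0.7812 × 0.5 × 65 = 30.47 → r_n = 30.47 kips.
Interior bolts: l_c = 1.875 − 0.6875 = 1.188 in → 1.2 × 1.188 × 0.5 × 65 = 46.31 → r_n = 46.31 kips.
R_n = 2 × 30.47 + 2 × 46.31 = 153.6 kips.
Allowable strength R_n/Ω = 153.6 / 2 = 76.8 kips.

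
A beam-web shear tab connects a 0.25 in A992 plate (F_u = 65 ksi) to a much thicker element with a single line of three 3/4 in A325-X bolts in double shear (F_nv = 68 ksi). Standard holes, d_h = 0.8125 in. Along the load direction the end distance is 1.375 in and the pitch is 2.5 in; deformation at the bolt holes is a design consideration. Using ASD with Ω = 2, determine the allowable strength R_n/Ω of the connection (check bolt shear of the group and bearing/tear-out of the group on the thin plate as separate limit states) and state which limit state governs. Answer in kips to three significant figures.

Bolt shear: A_b = π·0.75²/4 = 0.4418 in²; R_n = 68 × 0.4418 × 3 × 2 = 180.2 kips → 180.2 / 2 = 90.1 kips.
Bearing (1.2 l_c t F_u ≤ 2.4 d t F_u): upper limit = 2.4·0.75·0.25·65 = 29.25 kips.
  Edge l_c = 1.375 − 0.8125/2 = 0.9688 → r_n = 18.89 kips; interior l_c = 2.5 − 0.8125 = 1.688 → r_n = 29.25 kips.
  R_n,bearing = 1·18.89 + 2·29.25 = 77.39 kips → 77.39 / 2 = 38.7 kips.
Bearing governs: 38.7 kips.

38.7 kips (bearing governs)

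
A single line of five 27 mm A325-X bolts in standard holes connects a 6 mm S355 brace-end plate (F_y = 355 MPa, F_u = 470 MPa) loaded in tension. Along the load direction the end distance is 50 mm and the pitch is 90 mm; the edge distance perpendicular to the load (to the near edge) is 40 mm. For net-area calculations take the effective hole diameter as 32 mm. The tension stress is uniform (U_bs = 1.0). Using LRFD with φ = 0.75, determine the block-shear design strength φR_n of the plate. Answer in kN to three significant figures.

388 kN

Shear plane L_v = 50 + 4·90 = 410 mm; A_gv = 410 × 6 = 2460 mm².
A_nv = (410 − 4.5·32) × 6 = 1596 mm².
A_nt = (40 − 0.5·32) × 6 = 144 mm².
0.6 F_u A_nv = 450.1 kN; 0.6 F_y A_gv = 524 kN → shear rupture governs the shear term.
R_n = 450.1 + 1.0 × 470 × 144 / 1000 = 517.8 kN.
Design strength φR_n = 0.75 × 517.8 = 388 kN.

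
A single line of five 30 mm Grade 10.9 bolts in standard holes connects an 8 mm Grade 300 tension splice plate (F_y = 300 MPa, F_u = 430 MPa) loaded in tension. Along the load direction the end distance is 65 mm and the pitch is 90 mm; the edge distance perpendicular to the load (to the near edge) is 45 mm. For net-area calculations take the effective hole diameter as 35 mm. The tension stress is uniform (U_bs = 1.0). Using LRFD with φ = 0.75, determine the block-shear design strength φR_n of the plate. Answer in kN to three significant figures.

Shear plane L_v = 65 + 4·90 = 425 mm; A_gv = 425 × 8 = 3400 mm².
A_nv = (425 − 4.5·35) × 8 = 2140 mm².
A_nt = (45 − 0.5·35) × 8 = 220 mm².
0.6 F_u A_nv = 552.1 kN; 0.6 F_y A_gv = 612 kN → shear rupture governs the shear term.
R_n = 552.1 + 1.0 × 430 × 220 / 1000 = 646.7 kN.
Design strength φR_n = 0.75 × 646.7 = 485 kN.

485 kN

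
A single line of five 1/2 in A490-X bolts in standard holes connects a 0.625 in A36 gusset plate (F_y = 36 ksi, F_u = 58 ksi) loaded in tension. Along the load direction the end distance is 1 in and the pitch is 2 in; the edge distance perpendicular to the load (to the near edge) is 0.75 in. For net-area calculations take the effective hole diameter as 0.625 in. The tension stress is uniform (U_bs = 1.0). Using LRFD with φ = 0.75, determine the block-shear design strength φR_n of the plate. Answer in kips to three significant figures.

103 kips

Shear plane L_v = 1 + 4·2 = 9 in; A_gv = 9 × 0.625 = 5.625 in².
A_nv = (9 − 4.5·0.625) × 0.625 = 3.867 in².
A_nt = (0.75 − 0.5·0.625) × 0.625 = 0.2734 in².
0.6 F_u A_nv = 134.6 kips; 0.6 F_y A_gv = 121.5 kips → shear yielding governs the shear term.
R_n = 121.5 + 1.0 × 58 × 0.2734 = 137.4 kips.
Design strength φR_n = 0.75 × 137.4 = 103 kips.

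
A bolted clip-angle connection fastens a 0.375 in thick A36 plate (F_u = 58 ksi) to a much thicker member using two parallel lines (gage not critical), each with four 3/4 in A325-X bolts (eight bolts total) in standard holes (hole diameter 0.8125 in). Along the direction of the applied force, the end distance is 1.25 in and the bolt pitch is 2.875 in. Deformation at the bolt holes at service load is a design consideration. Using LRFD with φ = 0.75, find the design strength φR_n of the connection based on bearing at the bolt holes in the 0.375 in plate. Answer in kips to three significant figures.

Per bolt r_n = 1.2 l_c t F_u ≤ 2.4 d t F_u; upper limit = 2.4 × 0.75 × 0.375 × 58 = 39.15 kips.
Edge bolt: l_c = 1.25 − 0.8125/2 = 0.8438 in → 1.2 × 0.8438 × 0.375 × 58 = 22.02 → r_n = 22.02 kips.
Interior bolts: l_c = 2.875 − 0.8125 = 2.062 in → 1.2 × 2.062 × 0.375 × 58 = 53.83 → r_n = 39.15 kips.
R_n = 2 × 22.02 + 6 × 39.15 = 278.9 kips.
Design strength φR_n = 0.75 × 278.9 = 209 kips.

209 kips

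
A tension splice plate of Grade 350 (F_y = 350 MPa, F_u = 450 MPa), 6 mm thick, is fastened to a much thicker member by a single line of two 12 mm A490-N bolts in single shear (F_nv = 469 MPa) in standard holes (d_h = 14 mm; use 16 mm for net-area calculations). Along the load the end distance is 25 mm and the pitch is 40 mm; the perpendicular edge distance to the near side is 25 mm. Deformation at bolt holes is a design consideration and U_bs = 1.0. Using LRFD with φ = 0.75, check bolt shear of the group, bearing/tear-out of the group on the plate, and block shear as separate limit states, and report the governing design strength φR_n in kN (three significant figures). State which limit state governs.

79.6 kN (bolt shear governs)

Bolt shear: A_b = π·12²/4 = 113.1 mm²; R_n = 469 × 113.1 × 2 × 1 / 1000 = 106.1 kN → 0.75 × 106.1 = 79.6 kN.
Bearing: edge l_c = 18, r_n = 58.32 kN; interior l_c = 26, r_n = 77.76 kN; R_n = 58.32 + 1·77.76 = 136.1 kN → 102 kN.
Block shear: A_gv = 390, A_nv = 246, A_nt = 102 mm²; R_n = min(0.6F_uA_nv, 0.6F_yA_gv) + U_bs·F_u·A_nt = 112.3 kN → 84.2 kN.
Bolt shear governs: 79.6 kN.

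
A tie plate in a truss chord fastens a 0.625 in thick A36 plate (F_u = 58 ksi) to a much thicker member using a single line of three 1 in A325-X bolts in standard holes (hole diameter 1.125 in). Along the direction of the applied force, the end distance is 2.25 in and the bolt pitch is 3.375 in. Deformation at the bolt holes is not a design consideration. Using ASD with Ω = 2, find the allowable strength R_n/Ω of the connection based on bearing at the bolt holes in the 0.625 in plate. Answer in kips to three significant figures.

155 kips

Per bolt r_n = 1.5 l_c t F_u ≤ 3.0 d t F_u; upper limit = 3.0 × 1 × 0.625 × 58 = 108.8 kips.
Edge bolt: l_c = 2.25 − 1.125/2 = 1.688 in → 1.5 × 1.688 × 0.625 × 58 = 91.76 → r_n = 91.76 kips.
Interior bolts: l_c = 3.375 − 1.125 = 2.25 in → 1.5 × 2.25 × 0.625 × 58 = 122.3 → r_n = 108.8 kips.
R_n = 1 × 91.76 + 2 × 108.8 = 309.3 kips.
Allowable strength R_n/Ω = 309.3 / 2 = 155 kips.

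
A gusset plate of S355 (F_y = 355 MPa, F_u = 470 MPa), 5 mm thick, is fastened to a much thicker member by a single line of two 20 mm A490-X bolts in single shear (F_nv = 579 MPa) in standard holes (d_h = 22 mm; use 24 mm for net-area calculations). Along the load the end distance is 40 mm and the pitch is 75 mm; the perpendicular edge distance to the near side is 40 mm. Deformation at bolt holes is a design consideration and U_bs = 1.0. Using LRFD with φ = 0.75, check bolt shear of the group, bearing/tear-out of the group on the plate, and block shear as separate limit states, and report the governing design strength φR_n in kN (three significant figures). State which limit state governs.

133 kN (block shear governs)

Bolt shear: A_b = π·20²/4 = 314.2 mm²; R_n = 579 × 314.2 × 2 × 1 / 1000 = 363.8 kN → 0.75 × 363.8 = 273 kN.
Bearing: edge l_c = 29, r_n = 81.78 kN; interior l_c = 53, r_n = 112.8 kN; R_n = 81.78 + 1·112.8 = 194.6 kN → 146 kN.
Block shear: A_gv = 575, A_nv = 395, A_nt = 140 mm²; R_n = min(0.6F_uA_nv, 0.6F_yA_gv) + U_bs·F_u·A_nt = 177.2 kN → 133 kN.
Block shear governs: 133 kN.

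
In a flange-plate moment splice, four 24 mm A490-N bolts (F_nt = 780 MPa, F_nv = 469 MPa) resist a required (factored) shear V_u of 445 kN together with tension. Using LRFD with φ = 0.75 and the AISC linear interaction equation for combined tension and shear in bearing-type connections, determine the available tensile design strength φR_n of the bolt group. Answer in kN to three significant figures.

636 kN

A_b = π·24²/4 = 452.4 mm²; f_rv = 445 × 1000 / (4 × 452.4) = 245.9 MPa.
F'_nt = 1.3 F_nt − (F_nt / φF_nv) f_rv = 1.3·780 − (780/(0.75·469))·245.9 = 468.7 MPa, capped at F_nt → F'_nt = 468.7 MPa.
R_n = F'_nt · A_b · n = 468.7 × 452.4 × 4 / 1000 = 848.1 kN.
Design strength φR_n = 0.75 × 848.1 = 636 kN.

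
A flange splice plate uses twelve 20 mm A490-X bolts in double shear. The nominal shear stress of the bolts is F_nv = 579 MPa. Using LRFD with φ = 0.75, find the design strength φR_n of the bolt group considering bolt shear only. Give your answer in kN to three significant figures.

3270 kN

A_b = π × 20² / 4 = 314.2 mm².
R_n = F_nv · A_b · n · n_s = 579 × 314.2 × 12 × 2 / 1000 = 4366 kN.
Design strength φR_n = 0.75 × 4366 = 3270 kN.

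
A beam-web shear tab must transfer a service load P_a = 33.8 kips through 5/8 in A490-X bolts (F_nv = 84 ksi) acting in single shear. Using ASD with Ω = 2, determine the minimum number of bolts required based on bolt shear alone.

A_b = π·0.625²/4 = 0.3068 in².
Per-bolt allowable strength R_n/Ω = 84 × 0.3068 × 1 / 2 = 12.89 kips.
n ≥ 33.8 / 12.89 = 2.623 → use 3 bolts.

3 bolts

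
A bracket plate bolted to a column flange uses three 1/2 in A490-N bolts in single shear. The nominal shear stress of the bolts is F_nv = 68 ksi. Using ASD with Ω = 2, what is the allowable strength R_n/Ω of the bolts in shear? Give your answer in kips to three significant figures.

20 kips

A_b = π × 0.5² / 4 = 0.1963 in².
R_n = F_nv · A_b · n · n_s = 68 × 0.1963 × 3 × 1 = 40.06 kips.
Allowable strength R_n/Ω = 40.06 / 2 = 20 kips.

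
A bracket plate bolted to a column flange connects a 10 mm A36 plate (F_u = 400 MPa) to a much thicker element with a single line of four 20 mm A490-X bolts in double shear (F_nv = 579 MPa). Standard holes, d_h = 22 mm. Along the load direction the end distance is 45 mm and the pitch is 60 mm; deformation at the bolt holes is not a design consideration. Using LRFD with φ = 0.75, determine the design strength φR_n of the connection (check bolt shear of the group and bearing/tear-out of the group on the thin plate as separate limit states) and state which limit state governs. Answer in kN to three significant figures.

666 kN (bearing governs)

Bolt shear: A_b = π·20²/4 = 314.2 mm²; R_n = 579 × 314.2 × 4 × 2 / 1000 = 1455 kN → 0.75 × 1455 = 1090 kN.
Bearing (1.5 l_c t F_u ≤ 3.0 d t F_u): upper limit = 3.0·20·10·400 / 1000 = 240 kN.
  Edge l_c = 45 − 22/2 = 34 → r_n = 204 kN; interior l_c = 60 − 22 = 38 → r_n = 228 kN.
  R_n,bearing = 1·204 + 3·228 = 888 kN → 0.75 × 888 = 666 kN.
Bearing governs: 666 kN.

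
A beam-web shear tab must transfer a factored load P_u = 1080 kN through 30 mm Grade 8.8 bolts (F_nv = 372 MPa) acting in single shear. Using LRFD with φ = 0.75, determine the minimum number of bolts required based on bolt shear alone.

6 bolts

A_b = π·30²/4 = 706.9 mm².
Per-bolt design strength φR_n = 0.75 × 372 × 706.9 × 1 / 1000 = 197.2 kN.
n ≥ 1080 / 197.2 = 5.476 → use 6 bolts.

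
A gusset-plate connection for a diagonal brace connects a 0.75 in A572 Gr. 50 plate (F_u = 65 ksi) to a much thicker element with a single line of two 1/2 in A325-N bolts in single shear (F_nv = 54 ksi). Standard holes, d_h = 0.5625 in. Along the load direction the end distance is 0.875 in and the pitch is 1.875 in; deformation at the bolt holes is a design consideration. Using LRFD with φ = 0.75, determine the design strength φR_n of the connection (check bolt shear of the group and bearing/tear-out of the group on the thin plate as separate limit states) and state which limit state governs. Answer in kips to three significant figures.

15.9 kips (bolt shear governs)

Bolt shear: A_b = π·0.5²/4 = 0.1963 in²; R_n = 54 × 0.1963 × 2 × 1 = 21.21 kips → 0.75 × 21.21 = 15.9 kips.
Bearing (1.2 l_c t F_u ≤ 2.4 d t F_u): upper limit = 2.4·0.5·0.75·65 = 58.5 kips.
  Edge l_c = 0.875 − 0.5625/2 = 0.5938 → r_n = 34.73 kips; interior l_c = 1.875 − 0.5625 = 1.312 → r_n = 58.5 kips.
  R_n,bearing = 1·34.73 + 1·58.5 = 93.23 kips → 0.75 × 93.23 = 69.9 kips.
Bolt shear governs: 15.9 kips.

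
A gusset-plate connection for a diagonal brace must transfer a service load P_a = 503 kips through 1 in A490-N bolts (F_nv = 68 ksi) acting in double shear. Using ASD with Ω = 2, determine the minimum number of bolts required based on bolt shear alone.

10 bolts

A_b = π·1²/4 = 0.7854 in².
Per-bolt allowable strength R_n/Ω = 68 × 0.7854 × 2 / 2 = 53.41 kips.
n ≥ 503 / 53.41 = 9.418 → use 10 bolts.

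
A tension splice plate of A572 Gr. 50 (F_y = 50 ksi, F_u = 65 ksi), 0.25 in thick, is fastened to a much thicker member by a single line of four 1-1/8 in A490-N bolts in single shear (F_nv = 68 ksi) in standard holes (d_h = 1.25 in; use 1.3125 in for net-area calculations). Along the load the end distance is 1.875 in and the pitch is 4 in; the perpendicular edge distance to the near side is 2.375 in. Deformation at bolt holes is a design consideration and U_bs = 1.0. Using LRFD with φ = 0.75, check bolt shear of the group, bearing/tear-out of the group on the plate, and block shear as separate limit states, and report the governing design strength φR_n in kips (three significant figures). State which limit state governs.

88.8 kips (block shear governs)

Bolt shear: A_b = π·1.125²/4 = 0.994 in²; R_n = 68 × 0.994 × 4 × 1 = 270.4 kips → 0.75 × 270.4 = 203 kips.
Bearing: edge l_c = 1.25, r_n = 24.38 kips; interior l_c = 2.75, r_n = 43.87 kips; R_n = 24.38 + 3·43.87 = 156 kips → 117 kips.
Block shear: A_gv = 3.469, A_nv = 2.32, A_nt = 0.4297 in²; R_n = min(0.6F_uA_nv, 0.6F_yA_gv) + U_bs·F_u·A_nt = 118.4 kips → 88.8 kips.
Block shear governs: 88.8 kips.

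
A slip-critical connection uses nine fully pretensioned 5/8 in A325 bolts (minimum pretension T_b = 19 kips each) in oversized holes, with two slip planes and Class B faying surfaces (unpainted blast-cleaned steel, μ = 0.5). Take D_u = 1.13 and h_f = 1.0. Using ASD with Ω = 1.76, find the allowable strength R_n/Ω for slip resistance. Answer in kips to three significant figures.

110 kips

R_n = μ · D_u · h_f · T_b · n_s · n_b = 0.5 × 1.13 × 1.0 × 19 × 2 × 9 = 193.2 kips.
Allowable strength R_n/Ω = 193.2 / 1.76 = 110 kips.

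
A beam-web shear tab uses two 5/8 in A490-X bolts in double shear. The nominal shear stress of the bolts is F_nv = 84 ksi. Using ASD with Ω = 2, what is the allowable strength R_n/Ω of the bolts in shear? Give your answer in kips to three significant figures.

A_b = π × 0.625² / 4 = 0.3068 in².
R_n = F_nv · A_b · n · n_s = 84 × 0.3068 × 2 × 2 = 103.1 kips.
Allowable strength R_n/Ω = 103.1 / 2 = 51.5 kips.

51.5 kips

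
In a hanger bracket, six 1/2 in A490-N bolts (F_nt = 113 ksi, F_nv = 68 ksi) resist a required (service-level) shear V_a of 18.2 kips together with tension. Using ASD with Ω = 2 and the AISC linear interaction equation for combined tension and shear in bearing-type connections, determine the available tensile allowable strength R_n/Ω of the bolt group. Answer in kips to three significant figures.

56.3 kips

A_b = π·0.5²/4 = 0.1963 in²; f_rv = 18.2 / (6 × 0.1963) = 15.45 ksi.
F'_nt = 1.3 F_nt − (Ω F_nt / F_nv) f_rv = 1.3·113 − (2·113/68)·15.45 = 95.56 ksi, capped at F_nt → F'_nt = 95.56 ksi.
R_n = F'_nt · A_b · n = 95.56 × 0.1963 × 6 = 112.6 kips.
Allowable strength R_n/Ω = 112.6 / 2 = 56.3 kips.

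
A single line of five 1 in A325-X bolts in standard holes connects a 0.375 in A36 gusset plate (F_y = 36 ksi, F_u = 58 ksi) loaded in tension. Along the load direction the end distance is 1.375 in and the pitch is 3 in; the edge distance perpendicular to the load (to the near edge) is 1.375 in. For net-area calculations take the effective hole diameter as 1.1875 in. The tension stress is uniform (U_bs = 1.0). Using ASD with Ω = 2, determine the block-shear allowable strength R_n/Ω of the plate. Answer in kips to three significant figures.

Shear plane L_v = 1.375 + 4·3 = 13.38 in; A_gv = 13.38 × 0.375 = 5.016 in².
A_nv = (13.38 − 4.5·1.1875) × 0.375 = 3.012 in².
A_nt = (1.375 − 0.5·1.1875) × 0.375 = 0.293 in².
0.6 F_u A_nv = 104.8 kips; 0.6 F_y A_gv = 108.3 kips → shear rupture governs the shear term.
R_n = 104.8 + 1.0 × 58 × 0.293 = 121.8 kips.
Allowable strength R_n/Ω = 121.8 / 2 = 60.9 kips.

60.9 kips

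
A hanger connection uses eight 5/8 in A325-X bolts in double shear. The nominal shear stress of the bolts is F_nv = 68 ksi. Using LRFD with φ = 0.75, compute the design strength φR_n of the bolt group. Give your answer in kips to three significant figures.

250 kips

A_b = π × 0.625² / 4 = 0.3068 in².
R_n = F_nv · A_b · n · n_s = 68 × 0.3068 × 8 × 2 = 333.8 kips.
Design strength φR_n = 0.75 × 333.8 = 250 kips.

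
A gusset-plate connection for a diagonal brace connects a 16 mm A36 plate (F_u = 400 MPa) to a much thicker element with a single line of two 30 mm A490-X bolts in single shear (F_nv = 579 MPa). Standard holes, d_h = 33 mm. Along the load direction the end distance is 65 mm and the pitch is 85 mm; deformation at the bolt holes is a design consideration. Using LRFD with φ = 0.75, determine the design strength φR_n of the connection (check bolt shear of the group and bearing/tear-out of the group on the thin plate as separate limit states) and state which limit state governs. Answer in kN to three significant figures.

Bolt shear: A_b = π·30²/4 = 706.9 mm²; R_n = 579 × 706.9 × 2 × 1 / 1000 = 818.5 kN → 0.75 × 818.5 = 614 kN.
Bearing (1.2 l_c t F_u ≤ 2.4 d t F_u): upper limit = 2.4·30·16·400 / 1000 = 460.8 kN.
  Edge l_c = 65 − 33/2 = 48.5 → r_n = 372.5 kN; interior l_c = 85 − 33 = 52 → r_n = 399.4 kN.
  R_n,bearing = 1·372.5 + 1·399.4 = 771.8 kN → 0.75 × 771.8 = 579 kN.
Bearing governs: 579 kN.

579 kN (bearing governs)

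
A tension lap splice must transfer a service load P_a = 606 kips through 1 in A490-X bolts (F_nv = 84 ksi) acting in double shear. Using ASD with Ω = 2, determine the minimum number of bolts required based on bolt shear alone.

10 bolts

A_b = π·1²/4 = 0.7854 in².
Per-bolt allowable strength R_n/Ω = 84 × 0.7854 × 2 / 2 = 65.97 kips.
n ≥ 606 / 65.97 = 9.186 → use 10 bolts.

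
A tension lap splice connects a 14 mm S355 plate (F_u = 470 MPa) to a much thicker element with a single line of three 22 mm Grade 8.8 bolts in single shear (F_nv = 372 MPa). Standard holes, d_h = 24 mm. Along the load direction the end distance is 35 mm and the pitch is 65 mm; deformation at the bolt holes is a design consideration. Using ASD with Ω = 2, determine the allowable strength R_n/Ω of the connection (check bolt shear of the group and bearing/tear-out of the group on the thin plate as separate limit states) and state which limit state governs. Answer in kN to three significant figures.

212 kN (bolt shear governs)

Bolt shear: A_b = π·22²/4 = 380.1 mm²; R_n = 372 × 380.1 × 3 × 1 / 1000 = 424.2 kN → 424.2 / 2 = 212 kN.
Bearing (1.2 l_c t F_u ≤ 2.4 d t F_u): upper limit = 2.4·22·14·470 / 1000 = 347.4 kN.
  Edge l_c = 35 − 24/2 = 23 → r_n = 181.6 kN; interior l_c = 65 − 24 = 41 → r_n = 323.7 kN.
  R_n,bearing = 1·181.6 + 2·323.7 = 829.1 kN → 829.1 / 2 = 415 kN.
Bolt shear governs: 212 kN.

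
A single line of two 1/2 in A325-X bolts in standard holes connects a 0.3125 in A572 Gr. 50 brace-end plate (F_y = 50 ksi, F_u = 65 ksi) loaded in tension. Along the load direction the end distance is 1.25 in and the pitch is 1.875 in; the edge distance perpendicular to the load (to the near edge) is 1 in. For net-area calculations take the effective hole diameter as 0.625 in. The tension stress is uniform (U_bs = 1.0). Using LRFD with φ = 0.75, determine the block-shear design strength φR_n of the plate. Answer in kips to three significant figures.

30.5 kips

Shear plane L_v = 1.25 + 1·1.875 = 3.125 in; A_gv = 3.125 × 0.3125 = 0.9766 in².
A_nv = (3.125 − 1.5·0.625) × 0.3125 = 0.6836 in².
A_nt = (1 − 0.5·0.625) × 0.3125 = 0.2148 in².
0.6 F_u A_nv = 26.66 kips; 0.6 F_y A_gv = 29.3 kips → shear rupture governs the shear term.
R_n = 26.66 + 1.0 × 65 × 0.2148 = 40.62 kips.
Design strength φR_n = 0.75 × 40.62 = 30.5 kips.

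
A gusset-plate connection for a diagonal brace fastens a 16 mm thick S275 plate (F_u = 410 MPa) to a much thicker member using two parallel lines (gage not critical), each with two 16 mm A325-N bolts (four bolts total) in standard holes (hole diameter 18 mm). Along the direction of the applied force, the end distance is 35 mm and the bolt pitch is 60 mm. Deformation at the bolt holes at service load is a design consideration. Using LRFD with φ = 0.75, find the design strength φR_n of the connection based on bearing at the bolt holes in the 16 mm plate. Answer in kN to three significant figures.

685 kN

Per bolt r_n = 1.2 l_c t F_u ≤ 2.4 d t F_u; upper limit = 2.4 × 16 × 16 × 410 / 1000 = 251.9 kN.
Edge bolt: l_c = 35 − 18/2 = 26 mm → 1.2 × 26 × 16 × 410 / 1000 = 204.7 → r_n = 204.7 kN.
Interior bolts: l_c = 60 − 18 = 42 mm → 1.2 × 42 × 16 × 410 / 1000 = 330.6 → r_n = 251.9 kN.
R_n = 2 × 204.7 + 2 × 251.9 = 913.2 kN.
Design strength φR_n = 0.75 × 913.2 = 685 kN.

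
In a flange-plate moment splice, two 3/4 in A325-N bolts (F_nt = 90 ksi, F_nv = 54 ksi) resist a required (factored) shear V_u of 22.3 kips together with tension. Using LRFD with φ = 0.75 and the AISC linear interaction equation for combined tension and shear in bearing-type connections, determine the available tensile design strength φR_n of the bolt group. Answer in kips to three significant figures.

A_b = π·0.75²/4 = 0.4418 in²; f_rv = 22.3 / (2 × 0.4418) = 25.24 ksi.
F'_nt = 1.3 F_nt − (F_nt / φF_nv) f_rv = 1.3·90 − (90/(0.75·54))·25.24 = 60.91 ksi, capped at F_nt → F'_nt = 60.91 ksi.
R_n = F'_nt · A_b · n = 60.91 × 0.4418 × 2 = 53.82 kips.
Design strength φR_n = 0.75 × 53.82 = 40.4 kips.

40.4 kips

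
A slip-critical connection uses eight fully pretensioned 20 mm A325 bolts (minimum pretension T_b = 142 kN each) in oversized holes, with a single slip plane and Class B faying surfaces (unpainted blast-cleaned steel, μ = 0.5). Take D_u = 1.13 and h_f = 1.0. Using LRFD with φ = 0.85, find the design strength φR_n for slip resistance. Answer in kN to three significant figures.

R_n = μ · D_u · h_f · T_b · n_s · n_b = 0.5 × 1.13 × 1.0 × 142 × 1 × 8 = 641.8 kN.
Design strength φR_n = 0.85 × 641.8 = 546 kN.

546 kN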